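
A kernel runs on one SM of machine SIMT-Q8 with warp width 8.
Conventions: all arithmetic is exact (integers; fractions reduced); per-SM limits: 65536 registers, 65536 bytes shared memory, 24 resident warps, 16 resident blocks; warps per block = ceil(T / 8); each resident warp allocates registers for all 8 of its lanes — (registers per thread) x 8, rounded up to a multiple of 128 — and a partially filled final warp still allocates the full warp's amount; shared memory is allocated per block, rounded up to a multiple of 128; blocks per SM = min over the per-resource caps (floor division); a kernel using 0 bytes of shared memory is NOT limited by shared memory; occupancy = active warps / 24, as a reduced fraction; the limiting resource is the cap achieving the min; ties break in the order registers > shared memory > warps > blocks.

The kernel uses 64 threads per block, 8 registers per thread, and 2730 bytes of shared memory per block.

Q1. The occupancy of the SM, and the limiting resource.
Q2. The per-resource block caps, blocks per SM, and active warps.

Answer: occupancy 1, limited by warps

registers: 64 blocks
shared memory: 23 blocks
warps: 3 blocks
blocks: 16 blocks

Answer: 3 blocks, 24 active warps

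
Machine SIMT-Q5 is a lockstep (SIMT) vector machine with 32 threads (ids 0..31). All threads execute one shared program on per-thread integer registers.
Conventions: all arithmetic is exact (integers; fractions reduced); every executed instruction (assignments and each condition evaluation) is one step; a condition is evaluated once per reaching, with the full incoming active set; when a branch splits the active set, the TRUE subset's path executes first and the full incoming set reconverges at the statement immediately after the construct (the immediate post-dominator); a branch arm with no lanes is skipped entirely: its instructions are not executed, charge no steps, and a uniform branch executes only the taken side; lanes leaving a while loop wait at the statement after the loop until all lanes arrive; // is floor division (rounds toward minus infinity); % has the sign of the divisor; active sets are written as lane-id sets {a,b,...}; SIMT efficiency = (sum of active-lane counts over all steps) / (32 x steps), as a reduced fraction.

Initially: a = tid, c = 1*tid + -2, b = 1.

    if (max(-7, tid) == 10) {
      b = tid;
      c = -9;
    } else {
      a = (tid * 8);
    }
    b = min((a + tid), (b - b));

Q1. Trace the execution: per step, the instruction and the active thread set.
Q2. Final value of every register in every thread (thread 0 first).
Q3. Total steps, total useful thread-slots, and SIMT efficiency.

step 0: eval (max(-7, tid) == 10)    {0,1,2,3,4,5,6,7,8,9,10,11,12,13,14,15,16,17,18,19,20,21,22,23,24,25,26,27,28,29,30,31}
step 1: b <- tid                     {10}
step 2: c <- -9                      {10}
step 3: a <- (tid * 8)               {0,1,2,3,4,5,6,7,8,9,11,12,13,14,15,16,17,18,19,20,21,22,23,24,25,26,27,28,29,30,31}
step 4: b <- min((a + tid), (b - b)) {0,1,2,3,4,5,6,7,8,9,10,11,12,13,14,15,16,17,18,19,20,21,22,23,24,25,26,27,28,29,30,31}

Answer: 5 steps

a: 0,8,16,24,32,40,48,56,64,72,10,88,96,104,112,120,128,136,144,152,160,168,176,184,192,200,208,216,224,232,240,248
c: -2,-1,0,1,2,3,4,5,6,7,-9,9,10,11,12,13,14,15,16,17,18,19,20,21,22,23,24,25,26,27,28,29
b: 0,0,0,0,0,0,0,0,0,0,0,0,0,0,0,0,0,0,0,0,0,0,0,0,0,0,0,0,0,0,0,0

steps = 5; useful = 97; efficiency = 97/160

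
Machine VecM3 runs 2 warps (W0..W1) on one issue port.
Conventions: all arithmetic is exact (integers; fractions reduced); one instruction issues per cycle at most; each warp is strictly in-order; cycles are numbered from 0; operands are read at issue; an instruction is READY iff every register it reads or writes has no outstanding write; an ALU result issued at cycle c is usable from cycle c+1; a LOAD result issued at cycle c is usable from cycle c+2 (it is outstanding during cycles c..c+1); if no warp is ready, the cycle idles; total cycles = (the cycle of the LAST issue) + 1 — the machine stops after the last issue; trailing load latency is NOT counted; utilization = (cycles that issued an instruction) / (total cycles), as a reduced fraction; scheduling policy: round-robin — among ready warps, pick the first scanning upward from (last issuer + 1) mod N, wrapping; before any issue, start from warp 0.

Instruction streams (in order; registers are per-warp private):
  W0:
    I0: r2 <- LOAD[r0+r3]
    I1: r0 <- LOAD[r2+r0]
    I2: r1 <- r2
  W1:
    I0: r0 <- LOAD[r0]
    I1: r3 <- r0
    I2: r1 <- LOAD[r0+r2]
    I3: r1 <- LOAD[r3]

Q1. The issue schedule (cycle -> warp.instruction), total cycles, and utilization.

cycle 0: W0.I0
cycle 1: W1.I0
cycle 2: W0.I1
cycle 3: W1.I1
cycle 4: W0.I2
cycle 5: W1.I2
cycle 6: idle
cycle 7: W1.I3

Answer: 8 cycles, utilization 7/8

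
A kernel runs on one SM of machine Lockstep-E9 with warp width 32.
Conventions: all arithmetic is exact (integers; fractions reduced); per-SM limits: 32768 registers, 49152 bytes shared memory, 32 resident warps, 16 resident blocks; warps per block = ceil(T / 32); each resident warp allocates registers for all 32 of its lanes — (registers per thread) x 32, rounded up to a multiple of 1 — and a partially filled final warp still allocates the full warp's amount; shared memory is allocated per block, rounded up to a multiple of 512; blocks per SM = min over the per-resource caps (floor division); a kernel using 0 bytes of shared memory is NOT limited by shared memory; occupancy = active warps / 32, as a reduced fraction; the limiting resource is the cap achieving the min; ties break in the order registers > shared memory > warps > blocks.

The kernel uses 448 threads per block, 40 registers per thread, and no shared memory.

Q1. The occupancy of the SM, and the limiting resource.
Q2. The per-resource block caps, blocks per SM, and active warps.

Answer: occupancy 7/16, limited by registers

registers: 1 block
shared memory: no limit (kernel uses none)
warps: 2 blocks
blocks: 16 blocks

Answer: 1 block, 14 active warps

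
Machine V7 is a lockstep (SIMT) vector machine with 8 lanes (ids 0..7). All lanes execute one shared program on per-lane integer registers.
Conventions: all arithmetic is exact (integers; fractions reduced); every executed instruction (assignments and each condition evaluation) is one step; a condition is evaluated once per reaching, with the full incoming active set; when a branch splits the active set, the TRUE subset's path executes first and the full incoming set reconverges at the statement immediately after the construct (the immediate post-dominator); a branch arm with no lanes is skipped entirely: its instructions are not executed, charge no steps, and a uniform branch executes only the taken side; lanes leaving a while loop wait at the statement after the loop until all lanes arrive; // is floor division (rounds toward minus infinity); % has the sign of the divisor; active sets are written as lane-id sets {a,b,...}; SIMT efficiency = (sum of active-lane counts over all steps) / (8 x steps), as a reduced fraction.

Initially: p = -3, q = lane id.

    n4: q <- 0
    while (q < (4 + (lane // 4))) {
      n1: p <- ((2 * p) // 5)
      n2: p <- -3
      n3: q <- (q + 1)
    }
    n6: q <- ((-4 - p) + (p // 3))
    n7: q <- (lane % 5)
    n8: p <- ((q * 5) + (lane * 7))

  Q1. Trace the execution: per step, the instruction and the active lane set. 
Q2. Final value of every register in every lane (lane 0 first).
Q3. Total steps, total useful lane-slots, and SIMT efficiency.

step 0: q <- 0                       {0,1,2,3,4,5,6,7}
step 1: eval (q < (4 + (lane // 4))) {0,1,2,3,4,5,6,7}
step 2: p <- ((2 * p) // 5)          {0,1,2,3,4,5,6,7}
step 3: p <- -3                      {0,1,2,3,4,5,6,7}
step 4: q <- (q + 1)                 {0,1,2,3,4,5,6,7}
step 5: eval (q < (4 + (lane // 4))) {0,1,2,3,4,5,6,7}
step 6: p <- ((2 * p) // 5)          {0,1,2,3,4,5,6,7}
step 7: p <- -3                      {0,1,2,3,4,5,6,7}
step 8: q <- (q + 1)                 {0,1,2,3,4,5,6,7}
step 9: eval (q < (4 + (lane // 4))) {0,1,2,3,4,5,6,7}
step 10: p <- ((2 * p) // 5)          {0,1,2,3,4,5,6,7}
step 11: p <- -3                      {0,1,2,3,4,5,6,7}
step 12: q <- (q + 1)                 {0,1,2,3,4,5,6,7}
step 13: eval (q < (4 + (lane // 4))) {0,1,2,3,4,5,6,7}
step 14: p <- ((2 * p) // 5)          {0,1,2,3,4,5,6,7}
step 15: p <- -3                      {0,1,2,3,4,5,6,7}
step 16: q <- (q + 1)                 {0,1,2,3,4,5,6,7}
step 17: eval (q < (4 + (lane // 4))) {0,1,2,3,4,5,6,7}
step 18: p <- ((2 * p) // 5)          {4,5,6,7}
step 19: p <- -3                      {4,5,6,7}
step 20: q <- (q + 1)                 {4,5,6,7}
step 21: eval (q < (4 + (lane // 4))) {4,5,6,7}
step 22: q <- ((-4 - p) + (p // 3))   {0,1,2,3,4,5,6,7}
step 23: q <- (lane % 5)              {0,1,2,3,4,5,6,7}
step 24: p <- ((q * 5) + (lane * 7))  {0,1,2,3,4,5,6,7}

Answer: 25 steps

p: 0,12,24,36,48,35,47,59
q: 0,1,2,3,4,0,1,2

steps = 25; useful = 184; efficiency = 184/200 = 23/25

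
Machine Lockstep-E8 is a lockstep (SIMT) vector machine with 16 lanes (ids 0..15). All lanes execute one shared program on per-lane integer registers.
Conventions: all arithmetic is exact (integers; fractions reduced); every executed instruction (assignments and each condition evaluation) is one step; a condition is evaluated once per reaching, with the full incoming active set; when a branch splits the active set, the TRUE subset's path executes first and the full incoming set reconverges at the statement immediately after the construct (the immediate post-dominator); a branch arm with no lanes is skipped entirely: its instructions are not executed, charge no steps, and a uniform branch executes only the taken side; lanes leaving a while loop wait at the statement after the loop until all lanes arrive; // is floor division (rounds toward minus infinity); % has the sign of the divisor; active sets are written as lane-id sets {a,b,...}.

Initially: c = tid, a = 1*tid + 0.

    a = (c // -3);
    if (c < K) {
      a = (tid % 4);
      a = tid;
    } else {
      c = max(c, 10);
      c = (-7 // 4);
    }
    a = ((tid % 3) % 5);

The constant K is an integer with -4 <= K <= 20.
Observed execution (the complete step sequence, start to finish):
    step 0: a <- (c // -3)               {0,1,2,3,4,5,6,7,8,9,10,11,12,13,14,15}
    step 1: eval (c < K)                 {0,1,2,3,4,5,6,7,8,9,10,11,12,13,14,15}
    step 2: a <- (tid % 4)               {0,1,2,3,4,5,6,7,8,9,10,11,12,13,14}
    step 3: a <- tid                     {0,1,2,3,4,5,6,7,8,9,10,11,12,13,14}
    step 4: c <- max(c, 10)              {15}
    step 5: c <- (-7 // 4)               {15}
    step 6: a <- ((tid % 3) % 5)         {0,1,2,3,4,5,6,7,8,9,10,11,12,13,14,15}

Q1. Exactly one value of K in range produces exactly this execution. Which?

Answer: K = 15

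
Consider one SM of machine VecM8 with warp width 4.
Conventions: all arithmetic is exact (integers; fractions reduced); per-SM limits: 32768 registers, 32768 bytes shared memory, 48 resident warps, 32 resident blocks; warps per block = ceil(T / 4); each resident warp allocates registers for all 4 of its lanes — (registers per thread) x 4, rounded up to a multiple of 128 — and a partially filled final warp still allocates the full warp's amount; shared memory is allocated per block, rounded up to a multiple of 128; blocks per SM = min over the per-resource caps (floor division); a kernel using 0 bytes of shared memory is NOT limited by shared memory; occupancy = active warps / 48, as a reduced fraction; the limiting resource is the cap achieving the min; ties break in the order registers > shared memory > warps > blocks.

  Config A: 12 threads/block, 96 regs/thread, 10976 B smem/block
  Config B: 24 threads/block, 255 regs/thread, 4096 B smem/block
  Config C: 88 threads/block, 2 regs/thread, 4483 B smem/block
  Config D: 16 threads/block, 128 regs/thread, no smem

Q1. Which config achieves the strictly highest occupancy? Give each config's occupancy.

occupancies: A 1/8, B 5/8, C 11/12, D 1

Answer: D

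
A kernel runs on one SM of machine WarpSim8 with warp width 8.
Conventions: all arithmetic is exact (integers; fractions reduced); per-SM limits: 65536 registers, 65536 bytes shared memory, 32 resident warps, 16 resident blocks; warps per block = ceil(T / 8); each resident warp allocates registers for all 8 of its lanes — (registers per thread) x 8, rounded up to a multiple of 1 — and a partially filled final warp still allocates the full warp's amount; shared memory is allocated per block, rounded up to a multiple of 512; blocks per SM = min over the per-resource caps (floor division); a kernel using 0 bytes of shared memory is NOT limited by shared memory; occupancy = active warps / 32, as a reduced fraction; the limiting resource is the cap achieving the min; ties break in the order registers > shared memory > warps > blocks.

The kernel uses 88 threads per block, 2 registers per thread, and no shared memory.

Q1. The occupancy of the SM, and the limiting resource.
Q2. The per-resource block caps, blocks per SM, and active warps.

Answer: occupancy 11/16, limited by warps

registers: 372 blocks
shared memory: no limit (kernel uses none)
warps: 2 blocks
blocks: 16 blocks

Answer: 2 blocks, 22 active warps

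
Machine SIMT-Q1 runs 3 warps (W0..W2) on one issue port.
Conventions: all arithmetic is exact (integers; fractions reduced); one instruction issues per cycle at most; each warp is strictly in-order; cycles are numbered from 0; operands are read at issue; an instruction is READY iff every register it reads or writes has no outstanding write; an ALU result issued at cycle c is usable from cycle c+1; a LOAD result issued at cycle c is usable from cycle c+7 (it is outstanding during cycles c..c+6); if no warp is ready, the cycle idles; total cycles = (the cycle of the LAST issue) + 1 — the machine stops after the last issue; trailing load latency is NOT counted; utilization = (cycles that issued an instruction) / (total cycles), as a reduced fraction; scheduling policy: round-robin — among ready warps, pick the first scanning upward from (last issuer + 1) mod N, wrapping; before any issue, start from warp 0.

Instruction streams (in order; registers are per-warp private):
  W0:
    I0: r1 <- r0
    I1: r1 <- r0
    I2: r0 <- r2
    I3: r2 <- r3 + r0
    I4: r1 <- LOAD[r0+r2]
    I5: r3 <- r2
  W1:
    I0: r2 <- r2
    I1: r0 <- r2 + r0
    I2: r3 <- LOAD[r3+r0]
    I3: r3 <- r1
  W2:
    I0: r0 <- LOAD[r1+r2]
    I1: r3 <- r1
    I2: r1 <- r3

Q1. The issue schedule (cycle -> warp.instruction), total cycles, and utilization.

cycle 0: W0.I0
cycle 1: W1.I0
cycle 2: W2.I0
cycle 3: W0.I1
cycle 4: W1.I1
cycle 5: W2.I1
cycle 6: W0.I2
cycle 7: W1.I2
cycle 8: W2.I2
cycle 9: W0.I3
cycle 10: W0.I4
cycle 11: W0.I5
cycle 12: idle
cycle 13: idle
cycle 14: W1.I3

Answer: 15 cycles, utilization 13/15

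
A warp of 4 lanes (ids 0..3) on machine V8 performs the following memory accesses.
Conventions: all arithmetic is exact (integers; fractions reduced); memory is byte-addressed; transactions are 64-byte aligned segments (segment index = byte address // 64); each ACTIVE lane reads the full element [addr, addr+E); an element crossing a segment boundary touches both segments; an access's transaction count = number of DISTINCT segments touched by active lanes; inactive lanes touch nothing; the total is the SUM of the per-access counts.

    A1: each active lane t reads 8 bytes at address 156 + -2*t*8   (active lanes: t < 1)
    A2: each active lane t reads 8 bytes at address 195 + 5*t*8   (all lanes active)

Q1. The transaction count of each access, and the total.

A1: 1 transaction
A2: 3 transactions

Answer: 1,3; total 4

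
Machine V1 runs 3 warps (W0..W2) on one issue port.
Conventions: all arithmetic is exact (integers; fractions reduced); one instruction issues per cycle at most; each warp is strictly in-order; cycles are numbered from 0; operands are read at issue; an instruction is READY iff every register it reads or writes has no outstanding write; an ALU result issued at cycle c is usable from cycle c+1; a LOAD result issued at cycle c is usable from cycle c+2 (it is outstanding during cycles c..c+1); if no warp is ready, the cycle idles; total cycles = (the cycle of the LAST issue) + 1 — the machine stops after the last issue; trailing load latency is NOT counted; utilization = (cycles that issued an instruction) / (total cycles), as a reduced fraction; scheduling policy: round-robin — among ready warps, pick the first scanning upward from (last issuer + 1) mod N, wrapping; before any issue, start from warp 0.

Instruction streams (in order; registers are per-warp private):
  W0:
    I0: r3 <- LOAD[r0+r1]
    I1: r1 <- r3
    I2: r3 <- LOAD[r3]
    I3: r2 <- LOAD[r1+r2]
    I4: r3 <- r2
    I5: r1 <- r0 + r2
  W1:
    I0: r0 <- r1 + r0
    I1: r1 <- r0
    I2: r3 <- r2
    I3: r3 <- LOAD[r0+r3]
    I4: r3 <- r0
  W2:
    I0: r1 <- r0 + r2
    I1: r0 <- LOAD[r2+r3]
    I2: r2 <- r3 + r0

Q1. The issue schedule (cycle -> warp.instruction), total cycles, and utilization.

cycle 0: W0.I0
cycle 1: W1.I0
cycle 2: W2.I0
cycle 3: W0.I1
cycle 4: W1.I1
cycle 5: W2.I1
cycle 6: W0.I2
cycle 7: W1.I2
cycle 8: W2.I2
cycle 9: W0.I3
cycle 10: W1.I3
cycle 11: W0.I4
cycle 12: W1.I4
cycle 13: W0.I5

Answer: 14 cycles, utilization 1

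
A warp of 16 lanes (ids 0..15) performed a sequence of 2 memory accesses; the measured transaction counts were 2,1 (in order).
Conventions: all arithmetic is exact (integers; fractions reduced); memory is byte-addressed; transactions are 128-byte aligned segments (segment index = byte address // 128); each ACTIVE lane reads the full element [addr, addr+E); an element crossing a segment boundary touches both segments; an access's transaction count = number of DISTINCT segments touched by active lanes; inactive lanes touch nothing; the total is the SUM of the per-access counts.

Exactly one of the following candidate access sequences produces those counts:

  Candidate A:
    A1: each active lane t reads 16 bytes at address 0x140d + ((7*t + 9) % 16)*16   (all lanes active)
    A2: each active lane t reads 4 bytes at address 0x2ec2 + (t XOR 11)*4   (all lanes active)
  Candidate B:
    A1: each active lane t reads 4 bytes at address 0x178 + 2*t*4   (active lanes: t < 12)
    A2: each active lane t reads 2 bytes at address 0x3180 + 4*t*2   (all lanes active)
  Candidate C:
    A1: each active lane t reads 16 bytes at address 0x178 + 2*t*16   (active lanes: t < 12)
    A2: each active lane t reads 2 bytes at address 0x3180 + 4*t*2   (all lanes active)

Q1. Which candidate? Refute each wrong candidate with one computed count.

A: A1 gives 3 transactions, not 2
C: A1 gives 4 transactions, not 2
B: all counts match (2,1)

Answer: B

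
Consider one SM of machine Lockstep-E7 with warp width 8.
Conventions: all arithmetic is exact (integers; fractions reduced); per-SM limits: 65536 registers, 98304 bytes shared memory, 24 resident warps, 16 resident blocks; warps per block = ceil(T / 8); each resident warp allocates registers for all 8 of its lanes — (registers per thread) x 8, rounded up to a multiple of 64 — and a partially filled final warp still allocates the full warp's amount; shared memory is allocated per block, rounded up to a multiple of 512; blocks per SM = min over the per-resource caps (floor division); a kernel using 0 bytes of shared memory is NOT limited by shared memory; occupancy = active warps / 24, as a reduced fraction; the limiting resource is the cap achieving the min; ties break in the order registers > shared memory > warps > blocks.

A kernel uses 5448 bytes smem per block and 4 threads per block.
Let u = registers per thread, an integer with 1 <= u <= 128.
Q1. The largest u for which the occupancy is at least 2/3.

Answer: u = 128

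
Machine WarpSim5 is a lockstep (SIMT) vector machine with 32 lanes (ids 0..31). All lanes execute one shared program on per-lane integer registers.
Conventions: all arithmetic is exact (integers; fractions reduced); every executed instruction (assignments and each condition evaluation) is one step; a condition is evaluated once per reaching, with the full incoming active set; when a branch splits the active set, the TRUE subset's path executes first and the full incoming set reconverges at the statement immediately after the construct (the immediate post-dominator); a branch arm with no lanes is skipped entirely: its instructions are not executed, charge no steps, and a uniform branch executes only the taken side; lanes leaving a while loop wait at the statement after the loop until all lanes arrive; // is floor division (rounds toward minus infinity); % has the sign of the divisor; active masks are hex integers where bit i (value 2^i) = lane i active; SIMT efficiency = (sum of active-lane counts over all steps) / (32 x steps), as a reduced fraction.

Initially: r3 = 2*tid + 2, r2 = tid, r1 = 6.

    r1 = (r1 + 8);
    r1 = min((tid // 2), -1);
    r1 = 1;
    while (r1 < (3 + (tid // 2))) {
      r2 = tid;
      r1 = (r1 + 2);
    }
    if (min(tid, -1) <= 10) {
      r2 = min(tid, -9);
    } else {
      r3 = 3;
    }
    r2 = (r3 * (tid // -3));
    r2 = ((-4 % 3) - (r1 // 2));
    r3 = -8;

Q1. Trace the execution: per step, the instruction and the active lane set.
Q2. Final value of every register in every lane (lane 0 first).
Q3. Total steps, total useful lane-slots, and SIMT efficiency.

step 0: r1 <- (r1 + 8)               0xffffffff
step 1: r1 <- min((tid // 2), -1)    0xffffffff
step 2: r1 <- 1                      0xffffffff
step 3: eval (r1 < (3 + (tid // 2))) 0xffffffff
step 4: r2 <- tid                    0xffffffff
step 5: r1 <- (r1 + 2)               0xffffffff
step 6: eval (r1 < (3 + (tid // 2))) 0xffffffff
step 7: r2 <- tid                    0xfffffffc
step 8: r1 <- (r1 + 2)               0xfffffffc
step 9: eval (r1 < (3 + (tid // 2))) 0xfffffffc
step 10: r2 <- tid                    0xffffffc0
step 11: r1 <- (r1 + 2)               0xffffffc0
step 12: eval (r1 < (3 + (tid // 2))) 0xffffffc0
step 13: r2 <- tid                    0xfffffc00
step 14: r1 <- (r1 + 2)               0xfffffc00
step 15: eval (r1 < (3 + (tid // 2))) 0xfffffc00
step 16: r2 <- tid                    0xffffc000
step 17: r1 <- (r1 + 2)               0xffffc000
step 18: eval (r1 < (3 + (tid // 2))) 0xffffc000
step 19: r2 <- tid                    0xfffc0000
step 20: r1 <- (r1 + 2)               0xfffc0000
step 21: eval (r1 < (3 + (tid // 2))) 0xfffc0000
step 22: r2 <- tid                    0xffc00000
step 23: r1 <- (r1 + 2)               0xffc00000
step 24: eval (r1 < (3 + (tid // 2))) 0xffc00000
step 25: r2 <- tid                    0xfc000000
step 26: r1 <- (r1 + 2)               0xfc000000
step 27: eval (r1 < (3 + (tid // 2))) 0xfc000000
step 28: r2 <- tid                    0xc0000000
step 29: r1 <- (r1 + 2)               0xc0000000
step 30: eval (r1 < (3 + (tid // 2))) 0xc0000000
step 31: eval (min(tid, -1) <= 10)    0xffffffff
step 32: r2 <- min(tid, -9)           0xffffffff
step 33: r2 <- (r3 * (tid // -3))     0xffffffff
step 34: r2 <- ((-4 % 3) - (r1 // 2)) 0xffffffff
step 35: r3 <- -8                     0xffffffff

Answer: 36 steps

r3: -8,-8,-8,-8,-8,-8,-8,-8,-8,-8,-8,-8,-8,-8,-8,-8,-8,-8,-8,-8,-8,-8,-8,-8,-8,-8,-8,-8,-8,-8,-8,-8
r2: 1,1,0,0,0,0,-1,-1,-1,-1,-2,-2,-2,-2,-3,-3,-3,-3,-4,-4,-4,-4,-5,-5,-5,-5,-6,-6,-6,-6,-7,-7
r1: 3,3,5,5,5,5,7,7,7,7,9,9,9,9,11,11,11,11,13,13,13,13,15,15,15,15,17,17,17,17,19,19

steps = 36; useful = 768; efficiency = 768/1152 = 2/3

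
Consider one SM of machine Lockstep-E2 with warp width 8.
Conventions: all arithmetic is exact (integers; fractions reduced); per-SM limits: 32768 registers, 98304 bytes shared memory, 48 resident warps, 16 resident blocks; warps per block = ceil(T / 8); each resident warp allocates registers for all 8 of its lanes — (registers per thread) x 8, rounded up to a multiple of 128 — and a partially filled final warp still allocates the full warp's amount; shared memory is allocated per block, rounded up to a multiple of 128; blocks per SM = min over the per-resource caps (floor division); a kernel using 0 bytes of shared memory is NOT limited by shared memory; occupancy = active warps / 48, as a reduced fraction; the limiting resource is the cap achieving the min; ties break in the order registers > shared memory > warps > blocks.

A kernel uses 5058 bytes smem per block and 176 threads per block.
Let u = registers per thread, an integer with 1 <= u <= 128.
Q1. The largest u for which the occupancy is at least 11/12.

Answer: u = 80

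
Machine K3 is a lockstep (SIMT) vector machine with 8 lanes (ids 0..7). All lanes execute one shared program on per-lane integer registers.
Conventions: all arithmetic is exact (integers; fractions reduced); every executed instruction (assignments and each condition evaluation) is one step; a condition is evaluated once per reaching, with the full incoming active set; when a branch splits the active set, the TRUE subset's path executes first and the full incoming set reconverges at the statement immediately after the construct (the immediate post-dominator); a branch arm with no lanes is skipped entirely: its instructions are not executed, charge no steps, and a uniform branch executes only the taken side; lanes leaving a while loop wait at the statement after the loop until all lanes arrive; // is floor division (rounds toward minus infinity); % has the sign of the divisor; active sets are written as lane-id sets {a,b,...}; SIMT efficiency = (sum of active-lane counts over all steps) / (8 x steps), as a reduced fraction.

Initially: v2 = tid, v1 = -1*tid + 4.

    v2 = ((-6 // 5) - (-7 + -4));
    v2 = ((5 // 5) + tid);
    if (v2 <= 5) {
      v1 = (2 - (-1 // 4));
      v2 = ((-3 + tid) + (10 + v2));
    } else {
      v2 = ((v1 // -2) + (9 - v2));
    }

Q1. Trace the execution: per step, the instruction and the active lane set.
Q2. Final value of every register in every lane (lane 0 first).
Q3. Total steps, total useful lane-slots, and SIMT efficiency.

step 0: v2 <- ((-6 // 5) - (-7 + -4)) {0,1,2,3,4,5,6,7}
step 1: v2 <- ((5 // 5) + tid)       {0,1,2,3,4,5,6,7}
step 2: eval (v2 <= 5)               {0,1,2,3,4,5,6,7}
step 3: v1 <- (2 - (-1 // 4))        {0,1,2,3,4}
step 4: v2 <- ((-3 + tid) + (10 + v2)) {0,1,2,3,4}
step 5: v2 <- ((v1 // -2) + (9 - v2)) {5,6,7}

Answer: 6 steps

v2: 8,10,12,14,16,3,3,2
v1: 3,3,3,3,3,-1,-2,-3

steps = 6; useful = 37; efficiency = 37/48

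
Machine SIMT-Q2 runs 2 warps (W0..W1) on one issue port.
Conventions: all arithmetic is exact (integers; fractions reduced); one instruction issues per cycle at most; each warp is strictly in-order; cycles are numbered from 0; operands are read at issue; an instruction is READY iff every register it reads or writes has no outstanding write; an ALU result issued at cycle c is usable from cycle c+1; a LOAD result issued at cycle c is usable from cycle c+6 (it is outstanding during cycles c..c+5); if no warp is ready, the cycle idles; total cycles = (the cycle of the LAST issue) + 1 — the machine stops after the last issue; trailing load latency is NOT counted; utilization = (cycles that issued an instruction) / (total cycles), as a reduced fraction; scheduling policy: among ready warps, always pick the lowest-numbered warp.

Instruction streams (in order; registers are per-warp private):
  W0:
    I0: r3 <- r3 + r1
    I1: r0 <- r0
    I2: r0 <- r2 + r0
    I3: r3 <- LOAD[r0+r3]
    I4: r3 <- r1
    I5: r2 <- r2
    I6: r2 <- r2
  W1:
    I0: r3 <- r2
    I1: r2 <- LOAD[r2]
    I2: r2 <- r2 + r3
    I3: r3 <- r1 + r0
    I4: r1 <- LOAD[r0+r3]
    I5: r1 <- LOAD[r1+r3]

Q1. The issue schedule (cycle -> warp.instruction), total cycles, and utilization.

cycle 0: W0.I0
cycle 1: W0.I1
cycle 2: W0.I2
cycle 3: W0.I3
cycle 4: W1.I0
cycle 5: W1.I1
cycle 6: idle
cycle 7: idle
cycle 8: idle
cycle 9: W0.I4
cycle 10: W0.I5
cycle 11: W0.I6
cycle 12: W1.I2
cycle 13: W1.I3
cycle 14: W1.I4
cycle 15: idle
cycle 16: idle
cycle 17: idle
cycle 18: idle
cycle 19: idle
cycle 20: W1.I5

Answer: 21 cycles, utilization 13/21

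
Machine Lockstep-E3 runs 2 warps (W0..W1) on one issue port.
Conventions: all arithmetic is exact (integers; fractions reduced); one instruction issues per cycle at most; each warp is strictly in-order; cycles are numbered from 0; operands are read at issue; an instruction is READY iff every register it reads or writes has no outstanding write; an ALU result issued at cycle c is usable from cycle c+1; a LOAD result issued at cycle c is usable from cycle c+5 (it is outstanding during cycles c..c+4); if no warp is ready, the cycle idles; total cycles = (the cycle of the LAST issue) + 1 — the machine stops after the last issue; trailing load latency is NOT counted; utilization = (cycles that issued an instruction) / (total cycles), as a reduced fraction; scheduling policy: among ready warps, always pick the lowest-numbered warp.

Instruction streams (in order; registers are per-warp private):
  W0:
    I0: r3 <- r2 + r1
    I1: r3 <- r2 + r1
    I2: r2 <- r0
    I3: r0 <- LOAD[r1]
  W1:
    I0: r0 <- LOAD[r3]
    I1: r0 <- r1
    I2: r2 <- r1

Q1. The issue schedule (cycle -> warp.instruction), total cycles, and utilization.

cycle 0: W0.I0
cycle 1: W0.I1
cycle 2: W0.I2
cycle 3: W0.I3
cycle 4: W1.I0
cycle 5: idle
cycle 6: idle
cycle 7: idle
cycle 8: idle
cycle 9: W1.I1
cycle 10: W1.I2

Answer: 11 cycles, utilization 7/11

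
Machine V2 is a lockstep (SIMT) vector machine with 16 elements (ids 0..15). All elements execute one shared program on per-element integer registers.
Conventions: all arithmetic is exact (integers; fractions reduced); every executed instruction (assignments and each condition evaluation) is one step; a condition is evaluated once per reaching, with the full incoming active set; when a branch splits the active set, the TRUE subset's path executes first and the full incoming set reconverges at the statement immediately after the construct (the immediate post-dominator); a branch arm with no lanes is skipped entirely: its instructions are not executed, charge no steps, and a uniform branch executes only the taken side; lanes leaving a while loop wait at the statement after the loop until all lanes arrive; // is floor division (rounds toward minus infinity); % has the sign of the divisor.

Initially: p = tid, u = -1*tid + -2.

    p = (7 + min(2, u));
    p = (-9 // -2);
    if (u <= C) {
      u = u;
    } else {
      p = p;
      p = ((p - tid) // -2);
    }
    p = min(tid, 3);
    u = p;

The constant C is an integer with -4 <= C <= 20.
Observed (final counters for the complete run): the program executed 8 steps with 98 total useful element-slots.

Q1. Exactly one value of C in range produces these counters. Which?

Answer: C = -4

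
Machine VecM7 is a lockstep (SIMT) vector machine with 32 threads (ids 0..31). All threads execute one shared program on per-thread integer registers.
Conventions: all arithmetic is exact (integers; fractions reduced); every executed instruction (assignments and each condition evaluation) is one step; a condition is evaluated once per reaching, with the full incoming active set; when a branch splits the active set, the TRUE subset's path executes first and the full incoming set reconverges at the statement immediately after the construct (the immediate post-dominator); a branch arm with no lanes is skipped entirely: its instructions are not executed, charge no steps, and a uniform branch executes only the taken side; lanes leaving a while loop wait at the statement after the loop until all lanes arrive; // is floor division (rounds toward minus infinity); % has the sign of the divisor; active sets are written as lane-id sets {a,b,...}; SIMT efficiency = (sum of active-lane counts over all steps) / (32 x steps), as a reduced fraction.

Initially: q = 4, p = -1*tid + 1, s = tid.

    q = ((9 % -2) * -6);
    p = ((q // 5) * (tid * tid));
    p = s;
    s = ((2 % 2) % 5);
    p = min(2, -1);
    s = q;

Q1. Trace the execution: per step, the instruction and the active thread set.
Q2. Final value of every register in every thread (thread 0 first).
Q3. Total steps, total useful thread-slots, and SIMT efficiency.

step 0: q <- ((9 % -2) * -6)         {0,1,2,3,4,5,6,7,8,9,10,11,12,13,14,15,16,17,18,19,20,21,22,23,24,25,26,27,28,29,30,31}
step 1: p <- ((q // 5) * (tid * tid)) {0,1,2,3,4,5,6,7,8,9,10,11,12,13,14,15,16,17,18,19,20,21,22,23,24,25,26,27,28,29,30,31}
step 2: p <- s                       {0,1,2,3,4,5,6,7,8,9,10,11,12,13,14,15,16,17,18,19,20,21,22,23,24,25,26,27,28,29,30,31}
step 3: s <- ((2 % 2) % 5)           {0,1,2,3,4,5,6,7,8,9,10,11,12,13,14,15,16,17,18,19,20,21,22,23,24,25,26,27,28,29,30,31}
step 4: p <- min(2, -1)              {0,1,2,3,4,5,6,7,8,9,10,11,12,13,14,15,16,17,18,19,20,21,22,23,24,25,26,27,28,29,30,31}
step 5: s <- q                       {0,1,2,3,4,5,6,7,8,9,10,11,12,13,14,15,16,17,18,19,20,21,22,23,24,25,26,27,28,29,30,31}

Answer: 6 steps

q: 6,6,6,6,6,6,6,6,6,6,6,6,6,6,6,6,6,6,6,6,6,6,6,6,6,6,6,6,6,6,6,6
p: -1,-1,-1,-1,-1,-1,-1,-1,-1,-1,-1,-1,-1,-1,-1,-1,-1,-1,-1,-1,-1,-1,-1,-1,-1,-1,-1,-1,-1,-1,-1,-1
s: 6,6,6,6,6,6,6,6,6,6,6,6,6,6,6,6,6,6,6,6,6,6,6,6,6,6,6,6,6,6,6,6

steps = 6; useful = 192; efficiency = 192/192 = 1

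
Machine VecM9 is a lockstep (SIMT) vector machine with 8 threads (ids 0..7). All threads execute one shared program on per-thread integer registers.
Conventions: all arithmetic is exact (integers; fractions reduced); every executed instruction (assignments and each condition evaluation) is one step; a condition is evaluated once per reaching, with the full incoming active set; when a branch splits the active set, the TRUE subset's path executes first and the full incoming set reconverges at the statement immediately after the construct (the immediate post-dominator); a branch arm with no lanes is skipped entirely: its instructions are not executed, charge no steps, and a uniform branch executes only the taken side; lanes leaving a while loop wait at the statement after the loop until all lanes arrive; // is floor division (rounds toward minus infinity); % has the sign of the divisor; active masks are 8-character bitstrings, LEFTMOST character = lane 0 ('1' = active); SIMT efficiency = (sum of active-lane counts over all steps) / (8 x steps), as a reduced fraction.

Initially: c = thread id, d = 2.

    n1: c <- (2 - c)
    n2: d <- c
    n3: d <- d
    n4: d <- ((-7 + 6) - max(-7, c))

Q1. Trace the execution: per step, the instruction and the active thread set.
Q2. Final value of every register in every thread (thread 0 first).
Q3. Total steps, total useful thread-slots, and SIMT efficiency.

step 0: c <- (2 - c)                 11111111
step 1: d <- c                       11111111
step 2: d <- d                       11111111
step 3: d <- ((-7 + 6) - max(-7, c)) 11111111

Answer: 4 steps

c: 2,1,0,-1,-2,-3,-4,-5
d: -3,-2,-1,0,1,2,3,4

steps = 4; useful = 32; efficiency = 32/32 = 1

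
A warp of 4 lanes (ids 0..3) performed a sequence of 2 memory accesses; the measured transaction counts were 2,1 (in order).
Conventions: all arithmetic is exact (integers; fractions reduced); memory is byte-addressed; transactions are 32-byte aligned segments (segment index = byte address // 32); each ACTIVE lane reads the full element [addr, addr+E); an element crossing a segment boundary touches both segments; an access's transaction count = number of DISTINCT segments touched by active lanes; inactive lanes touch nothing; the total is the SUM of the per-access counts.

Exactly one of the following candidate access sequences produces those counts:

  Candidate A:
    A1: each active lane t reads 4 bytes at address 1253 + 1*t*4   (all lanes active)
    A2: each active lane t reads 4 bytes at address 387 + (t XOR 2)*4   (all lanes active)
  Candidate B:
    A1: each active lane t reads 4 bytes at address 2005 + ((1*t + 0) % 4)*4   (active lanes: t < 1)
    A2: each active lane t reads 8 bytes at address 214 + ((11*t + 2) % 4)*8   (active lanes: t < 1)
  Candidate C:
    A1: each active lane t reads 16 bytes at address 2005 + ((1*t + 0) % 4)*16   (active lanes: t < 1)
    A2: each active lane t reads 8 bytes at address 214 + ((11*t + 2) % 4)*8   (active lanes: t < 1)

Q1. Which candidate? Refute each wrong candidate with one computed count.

A: A1 gives 1 transaction, not 2
B: A1 gives 1 transaction, not 2
C: all counts match (2,1)

Answer: C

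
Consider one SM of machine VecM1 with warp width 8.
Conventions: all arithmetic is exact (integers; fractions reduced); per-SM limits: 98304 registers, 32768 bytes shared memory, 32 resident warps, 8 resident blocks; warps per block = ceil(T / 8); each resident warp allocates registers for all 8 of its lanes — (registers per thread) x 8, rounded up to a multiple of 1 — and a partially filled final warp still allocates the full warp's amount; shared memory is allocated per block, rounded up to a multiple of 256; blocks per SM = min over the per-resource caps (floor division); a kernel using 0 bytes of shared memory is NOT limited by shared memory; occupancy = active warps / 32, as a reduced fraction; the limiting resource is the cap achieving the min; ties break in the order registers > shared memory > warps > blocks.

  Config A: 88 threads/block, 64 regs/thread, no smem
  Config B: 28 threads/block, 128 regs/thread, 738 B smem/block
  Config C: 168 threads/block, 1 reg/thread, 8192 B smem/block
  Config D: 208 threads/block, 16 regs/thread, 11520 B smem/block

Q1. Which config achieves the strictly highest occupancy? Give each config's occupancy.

occupancies: A 11/16, B 1, C 21/32, D 13/16

Answer: B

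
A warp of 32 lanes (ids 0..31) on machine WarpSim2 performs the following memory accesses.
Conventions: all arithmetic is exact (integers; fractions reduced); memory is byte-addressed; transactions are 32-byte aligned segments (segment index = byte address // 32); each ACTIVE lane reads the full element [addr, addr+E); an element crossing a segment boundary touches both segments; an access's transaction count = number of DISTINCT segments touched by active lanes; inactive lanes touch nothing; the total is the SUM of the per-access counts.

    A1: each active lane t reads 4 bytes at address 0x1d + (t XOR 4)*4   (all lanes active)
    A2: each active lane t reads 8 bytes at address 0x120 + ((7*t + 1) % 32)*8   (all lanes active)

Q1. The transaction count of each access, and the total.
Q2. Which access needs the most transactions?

A1: 5 transactions
A2: 8 transactions

Answer: 5,8; total 13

Answer: A2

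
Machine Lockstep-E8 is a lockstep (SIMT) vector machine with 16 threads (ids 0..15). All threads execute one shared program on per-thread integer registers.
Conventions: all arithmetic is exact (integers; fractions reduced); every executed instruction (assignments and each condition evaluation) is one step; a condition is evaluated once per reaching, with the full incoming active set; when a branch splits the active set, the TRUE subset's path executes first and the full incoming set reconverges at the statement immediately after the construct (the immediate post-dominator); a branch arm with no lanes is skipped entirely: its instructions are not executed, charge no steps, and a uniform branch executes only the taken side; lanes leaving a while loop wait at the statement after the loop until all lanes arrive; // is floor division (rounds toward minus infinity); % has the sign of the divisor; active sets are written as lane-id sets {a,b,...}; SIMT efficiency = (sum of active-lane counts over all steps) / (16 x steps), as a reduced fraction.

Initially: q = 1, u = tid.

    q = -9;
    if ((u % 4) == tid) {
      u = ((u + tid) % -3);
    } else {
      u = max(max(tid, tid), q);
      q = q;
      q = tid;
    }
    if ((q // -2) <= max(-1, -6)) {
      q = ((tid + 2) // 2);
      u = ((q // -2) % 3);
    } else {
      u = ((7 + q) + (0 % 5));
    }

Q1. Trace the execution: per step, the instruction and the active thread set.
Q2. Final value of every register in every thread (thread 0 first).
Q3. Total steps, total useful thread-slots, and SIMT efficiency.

step 0: q <- -9                      {0,1,2,3,4,5,6,7,8,9,10,11,12,13,14,15}
step 1: eval ((u % 4) == tid)        {0,1,2,3,4,5,6,7,8,9,10,11,12,13,14,15}
step 2: u <- ((u + tid) % -3)        {0,1,2,3}
step 3: u <- max(max(tid, tid), q)   {4,5,6,7,8,9,10,11,12,13,14,15}
step 4: q <- q                       {4,5,6,7,8,9,10,11,12,13,14,15}
step 5: q <- tid                     {4,5,6,7,8,9,10,11,12,13,14,15}
step 6: eval ((q // -2) <= max(-1, -6)) {0,1,2,3,4,5,6,7,8,9,10,11,12,13,14,15}
step 7: q <- ((tid + 2) // 2)        {4,5,6,7,8,9,10,11,12,13,14,15}
step 8: u <- ((q // -2) % 3)         {4,5,6,7,8,9,10,11,12,13,14,15}
step 9: u <- ((7 + q) + (0 % 5))     {0,1,2,3}

Answer: 10 steps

q: -9,-9,-9,-9,3,3,4,4,5,5,6,6,7,7,8,8
u: -2,-2,-2,-2,1,1,1,1,0,0,0,0,2,2,2,2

steps = 10; useful = 116; efficiency = 116/160 = 29/40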